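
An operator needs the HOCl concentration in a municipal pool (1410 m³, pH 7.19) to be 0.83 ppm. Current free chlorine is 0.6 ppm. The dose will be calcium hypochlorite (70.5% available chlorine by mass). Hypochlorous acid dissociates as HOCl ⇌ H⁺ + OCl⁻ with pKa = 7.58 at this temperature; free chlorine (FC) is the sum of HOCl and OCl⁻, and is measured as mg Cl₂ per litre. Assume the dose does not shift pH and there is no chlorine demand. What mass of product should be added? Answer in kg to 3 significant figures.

1.14 kg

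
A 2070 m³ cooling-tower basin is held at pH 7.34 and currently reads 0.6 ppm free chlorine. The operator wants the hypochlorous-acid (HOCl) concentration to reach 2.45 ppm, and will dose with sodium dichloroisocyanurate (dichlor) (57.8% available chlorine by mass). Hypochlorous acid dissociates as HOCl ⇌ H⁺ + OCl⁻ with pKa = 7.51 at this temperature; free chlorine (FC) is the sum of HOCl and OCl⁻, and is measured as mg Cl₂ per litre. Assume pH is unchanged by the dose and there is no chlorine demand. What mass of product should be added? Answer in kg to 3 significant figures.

Volume: 2070 m³ = 2,070,000 L.
[OCl⁻]/[HOCl] = 10^(pH − pKa) = 10^(7.34 − 7.51) = 0.6761; fraction as HOCl = 1/(1 + 0.6761) = 0.5966.
Free chlorine required for 2.45 ppm HOCl: 2.45 / 0.5966 = 4.106 ppm.
FC to add: 4.106 − 0.6 = 3.506 mg/L as Cl₂.
Cl₂ equivalent: 3.506 mg/L × 2,070,000 L = 7258 g.
Product at 57.8% available Cl: 7258 / 0.578 = 12,560 g.

12.6 kg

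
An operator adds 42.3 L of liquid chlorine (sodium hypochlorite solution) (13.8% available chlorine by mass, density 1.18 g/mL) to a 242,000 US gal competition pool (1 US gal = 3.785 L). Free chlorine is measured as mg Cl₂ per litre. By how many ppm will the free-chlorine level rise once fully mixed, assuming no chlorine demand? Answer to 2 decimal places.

7.52 ppm

Volume: 242,000 US gal × 3.785 L/gal = 915,970 L.
Mass of solution: 42.3 L × 1000 mL/L × 1.18 g/mL = 49,910 g.
Available chlorine delivered: 49,910 g × 0.138 = 6888 g as Cl₂.
Concentration rise: 6888 g / 915,970 L = 7.52 mg/L = 7.52 ppm.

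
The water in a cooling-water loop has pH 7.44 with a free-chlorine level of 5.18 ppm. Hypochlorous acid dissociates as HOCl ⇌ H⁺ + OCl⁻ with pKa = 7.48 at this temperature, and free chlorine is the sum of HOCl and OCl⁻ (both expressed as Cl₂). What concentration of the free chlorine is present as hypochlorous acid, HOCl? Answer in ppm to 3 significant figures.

[OCl⁻]/[HOCl] = 10^(pH − pKa) = 10^(7.44 − 7.48) = 10^-0.04 = 0.912.
Fraction as HOCl = 1 / (1 + 0.912) = 0.523.
HOCl = 0.523 × 5.18 ppm = 2.709 ppm.

2.71 ppm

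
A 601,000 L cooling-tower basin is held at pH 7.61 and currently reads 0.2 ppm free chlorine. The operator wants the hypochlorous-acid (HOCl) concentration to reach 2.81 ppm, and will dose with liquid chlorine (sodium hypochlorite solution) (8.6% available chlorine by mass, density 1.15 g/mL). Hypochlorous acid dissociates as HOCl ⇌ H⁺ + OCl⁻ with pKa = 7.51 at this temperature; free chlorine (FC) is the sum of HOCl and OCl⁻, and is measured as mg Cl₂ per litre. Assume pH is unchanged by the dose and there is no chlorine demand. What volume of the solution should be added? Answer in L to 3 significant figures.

[OCl⁻]/[HOCl] = 10^(pH − pKa) = 10^(7.61 − 7.51) = 1.259; fraction as HOCl = 1/(1 + 1.259) = 0.4427.
Free chlorine required for 2.81 ppm HOCl: 2.81 / 0.4427 = 6.348 ppm.
FC to add: 6.348 − 0.2 = 6.148 mg/L as Cl₂.
Cl₂ equivalent: 6.148 mg/L × 601,000 L = 3695 g.
Product at 8.6% available Cl: 3695 / 0.086 = 42,960 g.
Volume: 42,960 g ÷ 1.15 g/mL = 37,360 mL.

37.4 L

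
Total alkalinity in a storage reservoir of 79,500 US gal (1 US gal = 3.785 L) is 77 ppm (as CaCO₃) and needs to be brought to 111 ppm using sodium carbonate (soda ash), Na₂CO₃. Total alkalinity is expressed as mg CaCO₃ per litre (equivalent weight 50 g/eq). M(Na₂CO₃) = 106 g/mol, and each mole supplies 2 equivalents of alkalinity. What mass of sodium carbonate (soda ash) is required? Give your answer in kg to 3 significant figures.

Volume: 79,500 US gal × 3.785 L/gal = 300,908 L.
Alkalinity to add: (111 − 77) = 34 mg/L as CaCO₃ × 300,908 L = 10,230 g as CaCO₃.
Equivalents: 10,230 g ÷ 50 g/eq = 204.6 eq.
Each mole of Na₂CO₃ supplies 2 eq, so 204.6 / 2 = 102.3 mol.
Mass: 102.3 mol × 106 g/mol = 10,840 g.

10.8 kg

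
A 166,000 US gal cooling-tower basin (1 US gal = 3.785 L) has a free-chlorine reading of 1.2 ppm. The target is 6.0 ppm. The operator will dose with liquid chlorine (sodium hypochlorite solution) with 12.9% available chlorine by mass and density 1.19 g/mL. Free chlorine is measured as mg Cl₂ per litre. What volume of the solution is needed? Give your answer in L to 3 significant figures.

Volume: 166,000 US gal × 3.785 L/gal = 628,310 L.
Chlorine deficit: 6.0 − 1.2 = 4.8 ppm = 4.8 mg/L as Cl₂.
Cl₂ equivalent needed: 4.8 mg/L × 628,310 L = 3,016,000 mg = 3016 g.
Product at 12.9% available chlorine: 3016 / 0.129 = 23,380 g.
Volume at density 1.19 g/mL: 23,380 g ÷ 1.19 g/mL = 19,650 mL.

19.6 L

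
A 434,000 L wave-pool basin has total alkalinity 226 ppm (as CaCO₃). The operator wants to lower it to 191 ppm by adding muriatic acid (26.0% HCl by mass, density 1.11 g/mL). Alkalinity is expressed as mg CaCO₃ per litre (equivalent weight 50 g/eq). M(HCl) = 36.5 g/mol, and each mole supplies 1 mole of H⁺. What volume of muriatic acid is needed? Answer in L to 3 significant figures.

Alkalinity to neutralize: (226 − 191) = 35 mg/L as CaCO₃ × 434,000 L = 15,190 g as CaCO₃.
Equivalents of H⁺ required: 15,190 ÷ 50 g/eq = 303.8 eq = 303.8 mol HCl.
Mass of HCl: 303.8 × 36.5 = 11,090 g.
Mass of 26.0% solution: 11,090 / 0.26 = 42,650 g.
Volume: 42,650 g ÷ 1.11 g/mL = 38,420 mL.

38.4 L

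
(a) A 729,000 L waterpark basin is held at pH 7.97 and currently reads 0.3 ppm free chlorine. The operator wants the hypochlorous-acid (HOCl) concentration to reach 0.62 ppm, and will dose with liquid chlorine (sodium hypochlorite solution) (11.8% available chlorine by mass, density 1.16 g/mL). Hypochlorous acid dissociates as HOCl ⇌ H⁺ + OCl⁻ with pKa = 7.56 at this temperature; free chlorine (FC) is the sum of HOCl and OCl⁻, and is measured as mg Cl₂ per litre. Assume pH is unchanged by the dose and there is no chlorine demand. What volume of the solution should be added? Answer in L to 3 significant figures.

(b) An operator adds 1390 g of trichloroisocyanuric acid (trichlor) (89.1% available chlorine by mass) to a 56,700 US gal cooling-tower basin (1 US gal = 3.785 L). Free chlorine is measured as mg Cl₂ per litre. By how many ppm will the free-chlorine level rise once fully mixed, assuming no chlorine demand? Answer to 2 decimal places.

(a) 10.2 L; (b) 5.77 ppm

(a) [OCl⁻]/[HOCl] = 10^(pH − pKa) = 10^(7.97 − 7.56) = 2.57; fraction as HOCl = 1/(1 + 2.57) = 0.2801.
(a) Free chlorine required for 0.62 ppm HOCl: 0.62 / 0.2801 = 2.214 ppm.
(a) FC to add: 2.214 − 0.3 = 1.914 mg/L as Cl₂.
(a) Cl₂ equivalent: 1.914 mg/L × 729,000 L = 1395 g.
(a) Product at 11.8% available Cl: 1395 / 0.118 = 11,820 g.
(a) Volume: 11,820 g ÷ 1.16 g/mL = 10,190 mL.

(b) Volume: 56,700 US gal × 3.785 L/gal = 214,610 L.
(b) Available chlorine delivered: 1390 g × 0.891 = 1238 g as Cl₂.
(b) Concentration rise: 1238 g / 214,610 L = 5.771 mg/L = 5.77 ppm.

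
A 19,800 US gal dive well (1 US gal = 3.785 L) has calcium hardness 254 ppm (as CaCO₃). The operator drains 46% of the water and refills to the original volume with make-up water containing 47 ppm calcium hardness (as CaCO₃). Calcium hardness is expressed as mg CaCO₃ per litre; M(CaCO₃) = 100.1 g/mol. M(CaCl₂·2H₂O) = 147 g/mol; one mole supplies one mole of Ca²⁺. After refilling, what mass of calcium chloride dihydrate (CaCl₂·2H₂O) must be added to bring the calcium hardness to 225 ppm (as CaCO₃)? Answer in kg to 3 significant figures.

7.29 kg

Volume: 19,800 US gal × 3.785 L/gal = 74,943 L.
After draining 46% and refilling: 254 × 0.54 + 47 × 0.46 = 158.78 ppm.
Deficit to target: 225 − 158.78 = 66.22 mg/L.
As CaCO₃: 66.22 mg/L × 74,943 L = 4963 g; ÷ 100.1 = 49.58 mol Ca²⁺.
Mass: 49.58 × 147 = 7288 g.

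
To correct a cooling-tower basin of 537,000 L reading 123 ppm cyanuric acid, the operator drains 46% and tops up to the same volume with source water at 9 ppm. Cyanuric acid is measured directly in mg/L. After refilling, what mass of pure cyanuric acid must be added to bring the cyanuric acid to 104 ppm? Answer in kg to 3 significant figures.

18.0 kg

After draining 46% and refilling: 123 × 0.54 + 9 × 0.46 = 70.56 ppm.
Deficit to target: 104 − 70.56 = 33.44 mg/L.
Mass: 33.44 mg/L × 537,000 L = 17,960 g cyanuric acid.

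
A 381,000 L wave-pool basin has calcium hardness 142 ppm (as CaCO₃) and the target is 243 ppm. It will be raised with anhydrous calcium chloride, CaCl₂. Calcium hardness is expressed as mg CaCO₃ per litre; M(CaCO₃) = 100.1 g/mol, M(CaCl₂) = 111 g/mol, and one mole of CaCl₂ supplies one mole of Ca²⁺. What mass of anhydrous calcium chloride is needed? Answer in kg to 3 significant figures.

42.7 kg

Hardness to add: (243 − 142) = 101 mg/L as CaCO₃ × 381,000 L = 38,480 g as CaCO₃.
Moles of Ca²⁺ (1 mol Ca²⁺ ≡ 1 mol CaCO₃): 38,480 / 100.1 g/mol = 384.4 mol.
Mass of CaCl₂: 384.4 × 111 = 42,670 g.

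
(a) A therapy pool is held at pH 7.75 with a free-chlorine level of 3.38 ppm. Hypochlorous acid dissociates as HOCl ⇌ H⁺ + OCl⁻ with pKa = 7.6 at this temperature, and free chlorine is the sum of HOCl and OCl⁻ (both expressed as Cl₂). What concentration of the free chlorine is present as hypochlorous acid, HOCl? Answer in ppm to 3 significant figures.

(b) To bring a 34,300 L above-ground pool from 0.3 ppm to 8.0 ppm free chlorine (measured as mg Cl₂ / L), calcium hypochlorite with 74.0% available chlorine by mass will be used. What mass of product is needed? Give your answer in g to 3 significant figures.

(a) [OCl⁻]/[HOCl] = 10^(pH − pKa) = 10^(7.75 − 7.6) = 10^0.15 = 1.413.
(a) Fraction as HOCl = 1 / (1 + 1.413) = 0.4145.
(a) HOCl = 0.4145 × 3.38 ppm = 1.401 ppm.

(b) Chlorine deficit: 8.0 − 0.3 = 7.7 ppm = 7.7 mg/L as Cl₂.
(b) Cl₂ equivalent needed: 7.7 mg/L × 34,300 L = 264,100 mg = 264.1 g.
(b) Product at 74.0% available chlorine: 264.1 / 0.74 = 356.9 g.

(a) 1.40 ppm; (b) 357 g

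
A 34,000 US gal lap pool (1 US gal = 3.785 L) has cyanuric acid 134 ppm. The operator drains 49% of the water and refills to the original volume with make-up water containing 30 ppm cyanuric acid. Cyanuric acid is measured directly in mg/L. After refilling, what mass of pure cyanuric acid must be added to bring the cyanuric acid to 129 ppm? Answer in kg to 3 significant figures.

5.91 kg

Volume: 34,000 US gal × 3.785 L/gal = 128,690 L.
After draining 49% and refilling: 134 × 0.51 + 30 × 0.49 = 83.04 ppm.
Deficit to target: 129 − 83.04 = 45.96 mg/L.
Mass: 45.96 mg/L × 128,690 L = 5915 g cyanuric acid.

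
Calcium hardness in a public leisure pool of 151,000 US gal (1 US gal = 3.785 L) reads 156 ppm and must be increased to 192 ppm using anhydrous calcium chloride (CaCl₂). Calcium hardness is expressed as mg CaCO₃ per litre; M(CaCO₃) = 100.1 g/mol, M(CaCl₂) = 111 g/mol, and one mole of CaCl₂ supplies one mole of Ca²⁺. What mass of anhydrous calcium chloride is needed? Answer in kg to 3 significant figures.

22.8 kg

Volume: 151,000 US gal × 3.785 L/gal = 571,535 L.
Hardness to add: (192 − 156) = 36 mg/L as CaCO₃ × 571,535 L = 20,580 g as CaCO₃.
Moles of Ca²⁺ (1 mol Ca²⁺ ≡ 1 mol CaCO₃): 20,580 / 100.1 g/mol = 205.5 mol.
Mass of CaCl₂: 205.5 × 111 = 22,820 g.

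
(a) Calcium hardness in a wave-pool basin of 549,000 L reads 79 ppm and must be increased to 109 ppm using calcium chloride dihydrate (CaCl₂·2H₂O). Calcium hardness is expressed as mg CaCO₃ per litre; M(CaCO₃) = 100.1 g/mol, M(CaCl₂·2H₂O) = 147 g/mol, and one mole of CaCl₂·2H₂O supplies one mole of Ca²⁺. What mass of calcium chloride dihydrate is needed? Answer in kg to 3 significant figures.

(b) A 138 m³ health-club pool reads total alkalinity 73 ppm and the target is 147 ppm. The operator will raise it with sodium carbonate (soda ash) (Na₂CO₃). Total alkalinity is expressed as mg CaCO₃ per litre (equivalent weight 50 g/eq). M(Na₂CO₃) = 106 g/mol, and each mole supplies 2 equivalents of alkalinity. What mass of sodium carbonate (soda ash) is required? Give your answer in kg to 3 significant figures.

(a) 24.2 kg; (b) 10.8 kg

(a) Hardness to add: (109 − 79) = 30 mg/L as CaCO₃ × 549,000 L = 16,470 g as CaCO₃.
(a) Moles of Ca²⁺ (1 mol Ca²⁺ ≡ 1 mol CaCO₃): 16,470 / 100.1 g/mol = 164.5 mol.
(a) Mass of CaCl₂·2H₂O: 164.5 × 147 = 24,190 g.

(b) Volume: 138 m³ = 138,000 L.
(b) Alkalinity to add: (147 − 73) = 74 mg/L as CaCO₃ × 138,000 L = 10,210 g as CaCO₃.
(b) Equivalents: 10,210 g ÷ 50 g/eq = 204.2 eq.
(b) Each mole of Na₂CO₃ supplies 2 eq, so 204.2 / 2 = 102.1 mol.
(b) Mass: 102.1 mol × 106 g/mol = 10,820 g.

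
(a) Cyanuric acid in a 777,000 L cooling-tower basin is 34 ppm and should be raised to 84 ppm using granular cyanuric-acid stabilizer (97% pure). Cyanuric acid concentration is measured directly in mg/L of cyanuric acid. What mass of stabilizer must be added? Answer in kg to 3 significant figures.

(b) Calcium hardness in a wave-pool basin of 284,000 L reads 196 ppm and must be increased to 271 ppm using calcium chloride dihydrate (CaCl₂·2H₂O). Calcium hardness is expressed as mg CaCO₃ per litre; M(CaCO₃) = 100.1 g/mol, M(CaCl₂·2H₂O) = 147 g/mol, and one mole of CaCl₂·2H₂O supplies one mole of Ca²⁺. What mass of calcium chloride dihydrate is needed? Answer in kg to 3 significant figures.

(a) 40.1 kg; (b) 31.3 kg

(a) CYA to add: (84 − 34) = 50 mg/L × 777,000 L = 38,850 g cyanuric acid.
(a) At 97% purity: 38,850 / 0.97 = 40,050 g product.

(b) Hardness to add: (271 − 196) = 75 mg/L as CaCO₃ × 284,000 L = 21,300 g as CaCO₃.
(b) Moles of Ca²⁺ (1 mol Ca²⁺ ≡ 1 mol CaCO₃): 21,300 / 100.1 g/mol = 212.8 mol.
(b) Mass of CaCl₂·2H₂O: 212.8 × 147 = 31,280 g.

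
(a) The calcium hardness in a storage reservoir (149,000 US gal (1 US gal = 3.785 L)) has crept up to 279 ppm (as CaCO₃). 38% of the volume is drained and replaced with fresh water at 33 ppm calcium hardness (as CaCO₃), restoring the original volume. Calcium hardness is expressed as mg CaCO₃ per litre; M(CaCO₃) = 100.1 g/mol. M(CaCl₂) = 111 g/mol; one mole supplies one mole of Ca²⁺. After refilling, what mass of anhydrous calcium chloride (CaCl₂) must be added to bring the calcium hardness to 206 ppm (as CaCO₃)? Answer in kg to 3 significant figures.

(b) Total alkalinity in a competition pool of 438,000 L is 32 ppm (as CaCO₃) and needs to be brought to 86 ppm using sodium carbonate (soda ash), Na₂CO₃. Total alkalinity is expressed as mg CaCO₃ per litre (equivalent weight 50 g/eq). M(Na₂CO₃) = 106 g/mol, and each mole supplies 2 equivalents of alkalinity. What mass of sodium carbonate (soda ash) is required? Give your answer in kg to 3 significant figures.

(a) Volume: 149,000 US gal × 3.785 L/gal = 563,965 L.
(a) After draining 38% and refilling: 279 × 0.62 + 33 × 0.38 = 185.52 ppm.
(a) Deficit to target: 206 − 185.52 = 20.48 mg/L.
(a) As CaCO₃: 20.48 mg/L × 563,965 L = 11,550 g; ÷ 100.1 = 115.4 mol Ca²⁺.
(a) Mass: 115.4 × 111 = 12,810 g.

(b) Alkalinity to add: (86 − 32) = 54 mg/L as CaCO₃ × 438,000 L = 23,650 g as CaCO₃.
(b) Equivalents: 23,650 g ÷ 50 g/eq = 473 eq.
(b) Each mole of Na₂CO₃ supplies 2 eq, so 473 / 2 = 236.5 mol.
(b) Mass: 236.5 mol × 106 g/mol = 25,070 g.

(a) 12.8 kg; (b) 25.1 kg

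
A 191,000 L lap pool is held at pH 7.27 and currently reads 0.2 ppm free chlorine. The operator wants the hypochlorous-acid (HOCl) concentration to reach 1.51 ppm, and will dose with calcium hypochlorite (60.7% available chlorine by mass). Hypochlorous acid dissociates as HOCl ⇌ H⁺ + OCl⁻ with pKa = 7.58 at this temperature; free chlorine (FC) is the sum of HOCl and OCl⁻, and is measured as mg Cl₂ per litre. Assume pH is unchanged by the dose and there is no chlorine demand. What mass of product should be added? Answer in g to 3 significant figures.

645 g

[OCl⁻]/[HOCl] = 10^(pH − pKa) = 10^(7.27 − 7.58) = 0.4898; fraction as HOCl = 1/(1 + 0.4898) = 0.6712.
Free chlorine required for 1.51 ppm HOCl: 1.51 / 0.6712 = 2.25 ppm.
FC to add: 2.25 − 0.2 = 2.05 mg/L as Cl₂.
Cl₂ equivalent: 2.05 mg/L × 191,000 L = 391.5 g.
Product at 60.7% available Cl: 391.5 / 0.607 = 644.9 g.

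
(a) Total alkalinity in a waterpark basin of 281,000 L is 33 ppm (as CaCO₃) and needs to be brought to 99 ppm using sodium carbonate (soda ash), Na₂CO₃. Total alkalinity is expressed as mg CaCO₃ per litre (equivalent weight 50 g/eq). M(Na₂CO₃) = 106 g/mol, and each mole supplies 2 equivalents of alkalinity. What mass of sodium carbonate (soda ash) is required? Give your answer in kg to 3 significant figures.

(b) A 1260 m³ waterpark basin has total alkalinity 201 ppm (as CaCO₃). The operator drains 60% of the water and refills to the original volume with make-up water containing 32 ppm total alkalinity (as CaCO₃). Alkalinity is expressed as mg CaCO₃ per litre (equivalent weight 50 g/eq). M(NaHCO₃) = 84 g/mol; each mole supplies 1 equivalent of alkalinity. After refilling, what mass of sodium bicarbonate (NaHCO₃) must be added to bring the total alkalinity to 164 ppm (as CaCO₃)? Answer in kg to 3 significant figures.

(a) Alkalinity to add: (99 − 33) = 66 mg/L as CaCO₃ × 281,000 L = 18,550 g as CaCO₃.
(a) Equivalents: 18,550 g ÷ 50 g/eq = 370.9 eq.
(a) Each mole of Na₂CO₃ supplies 2 eq, so 370.9 / 2 = 185.5 mol.
(a) Mass: 185.5 mol × 106 g/mol = 19,660 g.

(b) Volume: 1260 m³ = 1,260,000 L.
(b) After draining 60% and refilling: 201 × 0.40 + 32 × 0.60 = 99.6 ppm.
(b) Deficit to target: 164 − 99.6 = 64.4 mg/L.
(b) As CaCO₃: 64.4 mg/L × 1,260,000 L = 81,140 g; ÷ 50 g/eq ÷ 1 = 1623 mol NaHCO₃.
(b) Mass: 1623 × 84 = 136,300 g.

(a) 19.7 kg; (b) 136 kg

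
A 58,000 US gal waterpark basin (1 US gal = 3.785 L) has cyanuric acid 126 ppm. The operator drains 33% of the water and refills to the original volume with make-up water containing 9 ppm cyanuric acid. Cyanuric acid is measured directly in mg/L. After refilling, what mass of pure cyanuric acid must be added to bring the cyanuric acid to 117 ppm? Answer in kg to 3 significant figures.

6.50 kg

Volume: 58,000 US gal × 3.785 L/gal = 219,530 L.
After draining 33% and refilling: 126 × 0.67 + 9 × 0.33 = 87.39 ppm.
Deficit to target: 117 − 87.39 = 29.61 mg/L.
Mass: 29.61 mg/L × 219,530 L = 6500 g cyanuric acid.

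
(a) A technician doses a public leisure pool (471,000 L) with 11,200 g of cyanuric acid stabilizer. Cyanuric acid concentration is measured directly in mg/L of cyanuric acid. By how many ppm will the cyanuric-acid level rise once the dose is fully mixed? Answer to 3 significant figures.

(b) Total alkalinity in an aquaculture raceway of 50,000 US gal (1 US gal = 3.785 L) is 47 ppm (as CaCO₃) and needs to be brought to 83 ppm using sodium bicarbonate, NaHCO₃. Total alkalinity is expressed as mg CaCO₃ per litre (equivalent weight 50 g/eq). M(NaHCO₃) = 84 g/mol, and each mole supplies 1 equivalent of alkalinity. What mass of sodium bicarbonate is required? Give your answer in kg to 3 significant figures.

(a) 23.8 ppm; (b) 11.4 kg

(a) Rise: 11,200 g / 471,000 L × 1000 = 23.78 mg/L.

(b) Volume: 50,000 US gal × 3.785 L/gal = 189,250 L.
(b) Alkalinity to add: (83 − 47) = 36 mg/L as CaCO₃ × 189,250 L = 6813 g as CaCO₃.
(b) Equivalents: 6813 g ÷ 50 g/eq = 136.3 eq.
(b) NaHCO₃ supplies 1 eq per mole → 136.3 mol.
(b) Mass: 136.3 mol × 84 g/mol = 11,450 g.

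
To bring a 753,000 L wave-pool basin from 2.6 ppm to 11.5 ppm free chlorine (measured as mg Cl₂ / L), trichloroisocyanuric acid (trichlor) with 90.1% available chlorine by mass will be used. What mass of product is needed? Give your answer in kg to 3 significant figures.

Chlorine deficit: 11.5 − 2.6 = 8.9 ppm = 8.9 mg/L as Cl₂.
Cl₂ equivalent needed: 8.9 mg/L × 753,000 L = 6,702,000 mg = 6702 g.
Product at 90.1% available chlorine: 6702 / 0.901 = 7438 g.

7.44 kg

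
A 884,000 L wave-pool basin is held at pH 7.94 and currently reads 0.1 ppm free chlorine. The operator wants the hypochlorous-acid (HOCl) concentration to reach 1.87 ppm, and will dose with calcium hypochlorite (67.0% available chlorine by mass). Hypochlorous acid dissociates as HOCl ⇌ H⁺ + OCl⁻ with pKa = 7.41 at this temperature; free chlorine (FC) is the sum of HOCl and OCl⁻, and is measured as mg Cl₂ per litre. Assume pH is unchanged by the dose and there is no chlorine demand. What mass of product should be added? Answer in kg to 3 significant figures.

[OCl⁻]/[HOCl] = 10^(pH − pKa) = 10^(7.94 − 7.41) = 3.388; fraction as HOCl = 1/(1 + 3.388) = 0.2279.
Free chlorine required for 1.87 ppm HOCl: 1.87 / 0.2279 = 8.206 ppm.
FC to add: 8.206 − 0.1 = 8.106 mg/L as Cl₂.
Cl₂ equivalent: 8.106 mg/L × 884,000 L = 7166 g.
Product at 67.0% available Cl: 7166 / 0.67 = 10,700 g.

10.7 kg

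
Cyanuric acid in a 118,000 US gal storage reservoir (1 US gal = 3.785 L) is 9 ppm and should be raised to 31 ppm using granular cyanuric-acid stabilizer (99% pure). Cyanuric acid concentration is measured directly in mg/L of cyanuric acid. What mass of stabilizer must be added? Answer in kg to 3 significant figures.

9.93 kg

Volume: 118,000 US gal × 3.785 L/gal = 446,630 L.
CYA to add: (31 − 9) = 22 mg/L × 446,630 L = 9826 g cyanuric acid.
At 99% purity: 9826 / 0.99 = 9925 g product.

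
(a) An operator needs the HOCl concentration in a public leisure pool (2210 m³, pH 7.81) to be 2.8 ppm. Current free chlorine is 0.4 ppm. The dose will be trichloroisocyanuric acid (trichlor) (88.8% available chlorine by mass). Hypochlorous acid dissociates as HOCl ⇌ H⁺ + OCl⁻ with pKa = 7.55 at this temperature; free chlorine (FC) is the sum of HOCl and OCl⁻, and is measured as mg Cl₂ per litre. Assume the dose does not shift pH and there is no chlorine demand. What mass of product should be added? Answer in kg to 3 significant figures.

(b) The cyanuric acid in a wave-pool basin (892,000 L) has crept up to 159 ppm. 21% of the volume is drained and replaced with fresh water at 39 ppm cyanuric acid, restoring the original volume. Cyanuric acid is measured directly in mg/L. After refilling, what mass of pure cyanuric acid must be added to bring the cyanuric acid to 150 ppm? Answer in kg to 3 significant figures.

(a) Volume: 2210 m³ = 2,210,000 L.
(a) [OCl⁻]/[HOCl] = 10^(pH − pKa) = 10^(7.81 − 7.55) = 1.82; fraction as HOCl = 1/(1 + 1.82) = 0.3546.
(a) Free chlorine required for 2.8 ppm HOCl: 2.8 / 0.3546 = 7.895 ppm.
(a) FC to add: 7.895 − 0.4 = 7.495 mg/L as Cl₂.
(a) Cl₂ equivalent: 7.495 mg/L × 2,210,000 L = 16,560 g.
(a) Product at 88.8% available Cl: 16,560 / 0.888 = 18,650 g.

(b) After draining 21% and refilling: 159 × 0.79 + 39 × 0.21 = 133.8 ppm.
(b) Deficit to target: 150 − 133.8 = 16.2 mg/L.
(b) Mass: 16.2 mg/L × 892,000 L = 14,450 g cyanuric acid.

(a) 18.7 kg; (b) 14.5 kg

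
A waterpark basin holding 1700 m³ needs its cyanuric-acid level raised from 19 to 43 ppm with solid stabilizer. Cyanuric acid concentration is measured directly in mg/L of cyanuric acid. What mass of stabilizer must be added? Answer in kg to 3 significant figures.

Volume: 1700 m³ = 1,700,000 L.
CYA to add: (43 − 19) = 24 mg/L × 1,700,000 L = 40,800 g cyanuric acid.

40.8 kg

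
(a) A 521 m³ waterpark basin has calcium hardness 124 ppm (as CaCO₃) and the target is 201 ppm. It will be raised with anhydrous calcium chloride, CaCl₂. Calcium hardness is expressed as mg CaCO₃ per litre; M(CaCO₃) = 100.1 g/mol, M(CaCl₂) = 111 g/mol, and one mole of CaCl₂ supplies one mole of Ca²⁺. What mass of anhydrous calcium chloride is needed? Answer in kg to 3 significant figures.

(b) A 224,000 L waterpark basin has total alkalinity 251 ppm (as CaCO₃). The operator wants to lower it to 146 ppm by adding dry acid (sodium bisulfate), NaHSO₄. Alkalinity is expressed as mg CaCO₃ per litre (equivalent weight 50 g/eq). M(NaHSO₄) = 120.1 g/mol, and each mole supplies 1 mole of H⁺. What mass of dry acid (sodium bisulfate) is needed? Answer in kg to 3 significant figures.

(a) 44.5 kg; (b) 56.5 kg

(a) Volume: 521 m³ = 521,000 L.
(a) Hardness to add: (201 − 124) = 77 mg/L as CaCO₃ × 521,000 L = 40,120 g as CaCO₃.
(a) Moles of Ca²⁺ (1 mol Ca²⁺ ≡ 1 mol CaCO₃): 40,120 / 100.1 g/mol = 400.8 mol.
(a) Mass of CaCl₂: 400.8 × 111 = 44,490 g.

(b) Alkalinity to neutralize: (251 − 146) = 105 mg/L as CaCO₃ × 224,000 L = 23,520 g as CaCO₃.
(b) Equivalents of H⁺ required: 23,520 ÷ 50 g/eq = 470.4 eq = 470.4 mol NaHSO₄.
(b) Mass of NaHSO₄: 470.4 × 120.1 = 56,500 g.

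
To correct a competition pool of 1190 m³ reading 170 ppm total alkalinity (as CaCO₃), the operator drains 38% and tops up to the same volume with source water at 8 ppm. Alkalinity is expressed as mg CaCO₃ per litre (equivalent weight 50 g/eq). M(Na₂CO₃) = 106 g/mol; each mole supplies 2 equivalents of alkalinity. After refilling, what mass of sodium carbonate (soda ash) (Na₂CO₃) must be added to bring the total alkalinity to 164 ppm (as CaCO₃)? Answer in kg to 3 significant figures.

Volume: 1190 m³ = 1,190,000 L.
After draining 38% and refilling: 170 × 0.62 + 8 × 0.38 = 108.44 ppm.
Deficit to target: 164 − 108.44 = 55.56 mg/L.
As CaCO₃: 55.56 mg/L × 1,190,000 L = 66,120 g; ÷ 50 g/eq ÷ 2 = 661.2 mol Na₂CO₃.
Mass: 661.2 × 106 = 70,080 g.

70.1 kg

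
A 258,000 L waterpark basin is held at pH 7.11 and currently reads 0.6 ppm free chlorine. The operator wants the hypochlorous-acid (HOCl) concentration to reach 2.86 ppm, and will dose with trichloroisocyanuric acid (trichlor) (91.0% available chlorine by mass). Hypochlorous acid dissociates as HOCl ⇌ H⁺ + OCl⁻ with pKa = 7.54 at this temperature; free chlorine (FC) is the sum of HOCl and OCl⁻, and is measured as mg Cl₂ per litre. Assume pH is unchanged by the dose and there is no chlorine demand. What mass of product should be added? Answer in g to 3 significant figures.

[OCl⁻]/[HOCl] = 10^(pH − pKa) = 10^(7.11 − 7.54) = 0.3715; fraction as HOCl = 1/(1 + 0.3715) = 0.7291.
Free chlorine required for 2.86 ppm HOCl: 2.86 / 0.7291 = 3.923 ppm.
FC to add: 3.923 − 0.6 = 3.323 mg/L as Cl₂.
Cl₂ equivalent: 3.323 mg/L × 258,000 L = 857.2 g.
Product at 91.0% available Cl: 857.2 / 0.91 = 942 g.

942 g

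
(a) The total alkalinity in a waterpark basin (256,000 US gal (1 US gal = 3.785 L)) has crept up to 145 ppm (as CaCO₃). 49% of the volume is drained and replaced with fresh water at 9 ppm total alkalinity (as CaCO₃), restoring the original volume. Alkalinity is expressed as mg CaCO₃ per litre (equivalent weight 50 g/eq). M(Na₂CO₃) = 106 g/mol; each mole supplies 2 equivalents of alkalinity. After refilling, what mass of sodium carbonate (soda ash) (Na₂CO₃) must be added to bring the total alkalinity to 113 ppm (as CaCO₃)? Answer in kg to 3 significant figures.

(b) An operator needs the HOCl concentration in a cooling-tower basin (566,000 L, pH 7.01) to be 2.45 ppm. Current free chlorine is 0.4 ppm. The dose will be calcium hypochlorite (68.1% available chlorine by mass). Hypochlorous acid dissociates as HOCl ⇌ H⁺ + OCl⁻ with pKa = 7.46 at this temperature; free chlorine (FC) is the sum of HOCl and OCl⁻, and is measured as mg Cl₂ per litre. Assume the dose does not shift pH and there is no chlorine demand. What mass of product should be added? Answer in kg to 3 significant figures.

(a) Volume: 256,000 US gal × 3.785 L/gal = 968,960 L.
(a) After draining 49% and refilling: 145 × 0.51 + 9 × 0.49 = 78.36 ppm.
(a) Deficit to target: 113 − 78.36 = 34.64 mg/L.
(a) As CaCO₃: 34.64 mg/L × 968,960 L = 33,560 g; ÷ 50 g/eq ÷ 2 = 335.6 mol Na₂CO₃.
(a) Mass: 335.6 × 106 = 35,580 g.

(b) [OCl⁻]/[HOCl] = 10^(pH − pKa) = 10^(7.01 − 7.46) = 0.3548; fraction as HOCl = 1/(1 + 0.3548) = 0.7381.
(b) Free chlorine required for 2.45 ppm HOCl: 2.45 / 0.7381 = 3.319 ppm.
(b) FC to add: 3.319 − 0.4 = 2.919 mg/L as Cl₂.
(b) Cl₂ equivalent: 2.919 mg/L × 566,000 L = 1652 g.
(b) Product at 68.1% available Cl: 1652 / 0.681 = 2426 g.

(a) 35.6 kg; (b) 2.43 kg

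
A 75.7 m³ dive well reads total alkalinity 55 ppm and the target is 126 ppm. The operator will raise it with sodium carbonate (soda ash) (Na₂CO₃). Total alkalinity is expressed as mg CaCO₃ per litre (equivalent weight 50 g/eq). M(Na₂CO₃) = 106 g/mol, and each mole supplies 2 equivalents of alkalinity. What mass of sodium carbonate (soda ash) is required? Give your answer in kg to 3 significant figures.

5.70 kg

Volume: 75.7 m³ = 75,700 L.
Alkalinity to add: (126 − 55) = 71 mg/L as CaCO₃ × 75,700 L = 5375 g as CaCO₃.
Equivalents: 5375 g ÷ 50 g/eq = 107.5 eq.
Each mole of Na₂CO₃ supplies 2 eq, so 107.5 / 2 = 53.75 mol.
Mass: 53.75 mol × 106 g/mol = 5697 g.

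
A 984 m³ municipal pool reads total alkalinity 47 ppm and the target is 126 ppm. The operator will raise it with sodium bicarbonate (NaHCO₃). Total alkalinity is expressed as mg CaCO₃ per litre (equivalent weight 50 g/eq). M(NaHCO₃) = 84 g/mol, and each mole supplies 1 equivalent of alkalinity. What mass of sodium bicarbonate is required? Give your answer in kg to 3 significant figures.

131 kg

Volume: 984 m³ = 984,000 L.
Alkalinity to add: (126 − 47) = 79 mg/L as CaCO₃ × 984,000 L = 77,740 g as CaCO₃.
Equivalents: 77,740 g ÷ 50 g/eq = 1555 eq.
NaHCO₃ supplies 1 eq per mole → 1555 mol.
Mass: 1555 mol × 84 g/mol = 130,600 g.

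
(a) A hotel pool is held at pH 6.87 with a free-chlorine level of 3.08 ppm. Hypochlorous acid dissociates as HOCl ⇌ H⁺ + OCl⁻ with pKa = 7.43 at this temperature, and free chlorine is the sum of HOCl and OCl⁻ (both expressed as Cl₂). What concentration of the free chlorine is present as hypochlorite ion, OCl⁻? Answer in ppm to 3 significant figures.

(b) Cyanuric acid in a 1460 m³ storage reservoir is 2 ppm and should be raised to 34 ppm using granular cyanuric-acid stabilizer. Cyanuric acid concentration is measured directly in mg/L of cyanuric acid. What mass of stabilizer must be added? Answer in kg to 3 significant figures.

(a) 0.665 ppm; (b) 46.7 kg

(a) [OCl⁻]/[HOCl] = 10^(pH − pKa) = 10^(6.87 − 7.43) = 10^-0.56 = 0.2754.
(a) Fraction as HOCl = 1 / (1 + 0.2754) = 0.7841.
(a) OCl⁻ = (1 − 0.7841) × 3.08 ppm = 0.6651 ppm.

(b) Volume: 1460 m³ = 1,460,000 L.
(b) CYA to add: (34 − 2) = 32 mg/L × 1,460,000 L = 46,720 g cyanuric acid.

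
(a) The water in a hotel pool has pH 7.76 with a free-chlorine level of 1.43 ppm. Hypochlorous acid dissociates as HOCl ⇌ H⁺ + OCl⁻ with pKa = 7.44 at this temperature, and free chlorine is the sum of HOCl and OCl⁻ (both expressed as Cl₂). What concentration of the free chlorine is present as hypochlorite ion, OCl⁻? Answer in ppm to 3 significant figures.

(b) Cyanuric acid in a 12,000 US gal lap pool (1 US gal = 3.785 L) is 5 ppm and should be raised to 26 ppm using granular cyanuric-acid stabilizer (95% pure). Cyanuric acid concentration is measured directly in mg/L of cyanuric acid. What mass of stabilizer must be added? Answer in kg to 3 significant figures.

(a) [OCl⁻]/[HOCl] = 10^(pH − pKa) = 10^(7.76 − 7.44) = 10^0.32 = 2.089.
(a) Fraction as HOCl = 1 / (1 + 2.089) = 0.3237.
(a) OCl⁻ = (1 − 0.3237) × 1.43 ppm = 0.9671 ppm.

(b) Volume: 12,000 US gal × 3.785 L/gal = 45,420 L.
(b) CYA to add: (26 − 5) = 21 mg/L × 45,420 L = 953.8 g cyanuric acid.
(b) At 95% purity: 953.8 / 0.95 = 1004 g product.

(a) 0.967 ppm; (b) 1.00 kg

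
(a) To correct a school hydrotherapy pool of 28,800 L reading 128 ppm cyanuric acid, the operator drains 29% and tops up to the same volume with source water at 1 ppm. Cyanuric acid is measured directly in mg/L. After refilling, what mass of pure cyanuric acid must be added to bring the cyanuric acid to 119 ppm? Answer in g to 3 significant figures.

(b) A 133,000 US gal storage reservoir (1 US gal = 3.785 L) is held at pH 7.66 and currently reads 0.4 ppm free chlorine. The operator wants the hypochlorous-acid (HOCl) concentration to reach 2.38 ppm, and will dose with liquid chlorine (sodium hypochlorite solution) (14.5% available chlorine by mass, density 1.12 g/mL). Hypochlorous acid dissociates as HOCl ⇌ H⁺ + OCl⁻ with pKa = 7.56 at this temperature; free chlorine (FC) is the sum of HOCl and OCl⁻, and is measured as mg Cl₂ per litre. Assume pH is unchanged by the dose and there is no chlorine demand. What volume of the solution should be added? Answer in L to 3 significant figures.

(a) 802 g; (b) 15.4 L

(a) After draining 29% and refilling: 128 × 0.71 + 1 × 0.29 = 91.17 ppm.
(a) Deficit to target: 119 − 91.17 = 27.83 mg/L.
(a) Mass: 27.83 mg/L × 28,800 L = 801.5 g cyanuric acid.

(b) Volume: 133,000 US gal × 3.785 L/gal = 503,405 L.
(b) [OCl⁻]/[HOCl] = 10^(pH − pKa) = 10^(7.66 − 7.56) = 1.259; fraction as HOCl = 1/(1 + 1.259) = 0.4427.
(b) Free chlorine required for 2.38 ppm HOCl: 2.38 / 0.4427 = 5.376 ppm.
(b) FC to add: 5.376 − 0.4 = 4.976 mg/L as Cl₂.
(b) Cl₂ equivalent: 4.976 mg/L × 503,405 L = 2505 g.
(b) Product at 14.5% available Cl: 2505 / 0.145 = 17,280 g.
(b) Volume: 17,280 g ÷ 1.12 g/mL = 15,430 mL.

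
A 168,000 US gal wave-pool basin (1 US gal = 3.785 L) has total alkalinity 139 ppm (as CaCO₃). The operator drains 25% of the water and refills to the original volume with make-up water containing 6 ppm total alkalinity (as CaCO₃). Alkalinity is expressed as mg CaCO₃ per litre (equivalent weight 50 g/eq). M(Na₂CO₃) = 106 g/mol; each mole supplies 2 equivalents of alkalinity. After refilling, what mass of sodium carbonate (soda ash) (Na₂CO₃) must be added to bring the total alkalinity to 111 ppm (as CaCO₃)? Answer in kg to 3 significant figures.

3.54 kg

Volume: 168,000 US gal × 3.785 L/gal = 635,880 L.
After draining 25% and refilling: 139 × 0.75 + 6 × 0.25 = 105.75 ppm.
Deficit to target: 111 − 105.75 = 5.25 mg/L.
As CaCO₃: 5.25 mg/L × 635,880 L = 3338 g; ÷ 50 g/eq ÷ 2 = 33.38 mol Na₂CO₃.
Mass: 33.38 × 106 = 3539 g.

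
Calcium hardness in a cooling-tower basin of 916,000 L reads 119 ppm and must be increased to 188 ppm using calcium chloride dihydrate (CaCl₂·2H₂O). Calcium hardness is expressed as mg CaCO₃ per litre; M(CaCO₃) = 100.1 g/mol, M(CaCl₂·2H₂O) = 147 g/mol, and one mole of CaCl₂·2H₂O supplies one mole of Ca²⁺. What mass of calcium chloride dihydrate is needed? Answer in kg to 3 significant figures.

92.8 kg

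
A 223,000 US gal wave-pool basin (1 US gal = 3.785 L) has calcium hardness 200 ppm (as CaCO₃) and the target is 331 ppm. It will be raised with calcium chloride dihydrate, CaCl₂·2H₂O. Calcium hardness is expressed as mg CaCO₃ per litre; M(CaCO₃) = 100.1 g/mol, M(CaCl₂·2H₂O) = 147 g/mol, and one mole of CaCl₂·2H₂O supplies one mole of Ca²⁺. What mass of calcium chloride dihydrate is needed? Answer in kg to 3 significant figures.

Volume: 223,000 US gal × 3.785 L/gal = 844,055 L.
Hardness to add: (331 − 200) = 131 mg/L as CaCO₃ × 844,055 L = 110,600 g as CaCO₃.
Moles of Ca²⁺ (1 mol Ca²⁺ ≡ 1 mol CaCO₃): 110,600 / 100.1 g/mol = 1105 mol.
Mass of CaCl₂·2H₂O: 1105 × 147 = 162,400 g.

162 kg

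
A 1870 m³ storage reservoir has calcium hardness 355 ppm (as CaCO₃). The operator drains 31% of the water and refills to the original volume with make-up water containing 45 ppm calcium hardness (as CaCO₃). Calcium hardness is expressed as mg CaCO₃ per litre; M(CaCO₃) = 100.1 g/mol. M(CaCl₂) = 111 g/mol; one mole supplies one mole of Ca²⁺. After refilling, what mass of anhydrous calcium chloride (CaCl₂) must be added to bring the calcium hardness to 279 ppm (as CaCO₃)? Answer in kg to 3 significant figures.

Volume: 1870 m³ = 1,870,000 L.
After draining 31% and refilling: 355 × 0.69 + 45 × 0.31 = 258.9 ppm.
Deficit to target: 279 − 258.9 = 20.1 mg/L.
As CaCO₃: 20.1 mg/L × 1,870,000 L = 37,590 g; ÷ 100.1 = 375.5 mol Ca²⁺.
Mass: 375.5 × 111 = 41,680 g.

41.7 kg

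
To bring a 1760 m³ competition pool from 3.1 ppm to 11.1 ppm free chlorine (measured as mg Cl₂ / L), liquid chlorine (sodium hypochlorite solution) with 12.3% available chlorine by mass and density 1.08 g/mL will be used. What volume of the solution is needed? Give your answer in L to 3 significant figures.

106 L

Volume: 1760 m³ = 1,760,000 L.
Chlorine deficit: 11.1 − 3.1 = 8 ppm = 8 mg/L as Cl₂.
Cl₂ equivalent needed: 8 mg/L × 1,760,000 L = 14,080,000 mg = 14,080 g.
Product at 12.3% available chlorine: 14,080 / 0.123 = 114,500 g.
Volume at density 1.08 g/mL: 114,500 g ÷ 1.08 g/mL = 106,000 mL.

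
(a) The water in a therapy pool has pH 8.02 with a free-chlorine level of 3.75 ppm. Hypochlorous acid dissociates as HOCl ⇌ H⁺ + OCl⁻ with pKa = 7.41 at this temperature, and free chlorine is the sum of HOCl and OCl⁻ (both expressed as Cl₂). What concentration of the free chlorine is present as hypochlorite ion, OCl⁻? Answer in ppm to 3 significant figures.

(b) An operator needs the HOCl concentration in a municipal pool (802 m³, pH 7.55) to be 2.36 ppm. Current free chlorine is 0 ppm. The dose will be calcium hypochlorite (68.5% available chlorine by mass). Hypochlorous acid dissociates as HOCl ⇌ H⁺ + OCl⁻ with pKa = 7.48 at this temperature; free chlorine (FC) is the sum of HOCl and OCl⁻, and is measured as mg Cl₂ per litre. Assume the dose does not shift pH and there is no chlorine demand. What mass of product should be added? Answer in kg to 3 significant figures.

(a) [OCl⁻]/[HOCl] = 10^(pH − pKa) = 10^(8.02 − 7.41) = 10^0.61 = 4.074.
(a) Fraction as HOCl = 1 / (1 + 4.074) = 0.1971.
(a) OCl⁻ = (1 − 0.1971) × 3.75 ppm = 3.011 ppm.

(b) Volume: 802 m³ = 802,000 L.
(b) [OCl⁻]/[HOCl] = 10^(pH − pKa) = 10^(7.55 − 7.48) = 1.175; fraction as HOCl = 1/(1 + 1.175) = 0.4598.
(b) Free chlorine required for 2.36 ppm HOCl: 2.36 / 0.4598 = 5.133 ppm.
(b) FC to add: 5.133 − 0 = 5.133 mg/L as Cl₂.
(b) Cl₂ equivalent: 5.133 mg/L × 802,000 L = 4116 g.
(b) Product at 68.5% available Cl: 4116 / 0.685 = 6009 g.

(a) 3.01 ppm; (b) 6.01 kg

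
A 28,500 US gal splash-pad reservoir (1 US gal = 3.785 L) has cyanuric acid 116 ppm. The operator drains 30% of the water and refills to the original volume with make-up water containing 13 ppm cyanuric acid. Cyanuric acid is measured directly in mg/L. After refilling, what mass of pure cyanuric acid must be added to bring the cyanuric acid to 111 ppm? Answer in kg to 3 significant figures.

2.79 kg

Volume: 28,500 US gal × 3.785 L/gal = 107,872 L.
After draining 30% and refilling: 116 × 0.70 + 13 × 0.30 = 85.1 ppm.
Deficit to target: 111 − 85.1 = 25.9 mg/L.
Mass: 25.9 mg/L × 107,872 L = 2794 g cyanuric acid.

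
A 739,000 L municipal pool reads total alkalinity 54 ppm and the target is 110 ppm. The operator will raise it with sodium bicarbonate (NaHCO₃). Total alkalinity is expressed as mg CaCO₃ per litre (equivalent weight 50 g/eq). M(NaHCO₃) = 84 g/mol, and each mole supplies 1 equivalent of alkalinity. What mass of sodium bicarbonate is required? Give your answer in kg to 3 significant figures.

69.5 kg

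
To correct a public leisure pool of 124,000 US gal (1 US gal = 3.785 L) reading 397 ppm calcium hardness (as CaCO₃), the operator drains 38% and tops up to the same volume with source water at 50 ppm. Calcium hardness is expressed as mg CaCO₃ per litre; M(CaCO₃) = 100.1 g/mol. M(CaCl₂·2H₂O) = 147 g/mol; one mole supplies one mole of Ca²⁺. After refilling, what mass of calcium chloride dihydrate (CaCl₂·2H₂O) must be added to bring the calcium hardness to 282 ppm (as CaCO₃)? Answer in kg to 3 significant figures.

11.6 kg

Volume: 124,000 US gal × 3.785 L/gal = 469,340 L.
After draining 38% and refilling: 397 × 0.62 + 50 × 0.38 = 265.14 ppm.
Deficit to target: 282 − 265.14 = 16.86 mg/L.
As CaCO₃: 16.86 mg/L × 469,340 L = 7913 g; ÷ 100.1 = 79.05 mol Ca²⁺.
Mass: 79.05 × 147 = 11,620 g.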